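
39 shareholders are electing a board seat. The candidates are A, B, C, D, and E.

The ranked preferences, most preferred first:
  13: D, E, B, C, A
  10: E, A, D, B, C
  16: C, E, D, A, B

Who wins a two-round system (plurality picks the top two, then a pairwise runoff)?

Round 1 first-place votes: A 0, B 0, C 16, D 13, E 10. C and D advance.
Runoff: C is ranked above D on 16 ballots, D above C on 23.

D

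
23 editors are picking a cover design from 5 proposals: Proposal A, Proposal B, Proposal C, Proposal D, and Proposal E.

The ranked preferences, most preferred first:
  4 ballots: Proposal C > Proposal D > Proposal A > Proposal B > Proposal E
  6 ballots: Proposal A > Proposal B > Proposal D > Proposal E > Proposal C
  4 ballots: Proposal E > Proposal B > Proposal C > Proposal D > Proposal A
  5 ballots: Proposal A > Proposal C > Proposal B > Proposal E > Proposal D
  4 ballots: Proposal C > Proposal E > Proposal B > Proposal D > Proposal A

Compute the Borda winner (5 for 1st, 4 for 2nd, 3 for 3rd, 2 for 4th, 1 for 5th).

Proposal A: 4×3 + 6×5 + 4×1 + 5×5 + 4×1 = 75
Proposal B: 4×2 + 6×4 + 4×4 + 5×3 + 4×3 = 75
Proposal C: 4×5 + 6×1 + 4×3 + 5×4 + 4×5 = 78
Proposal D: 4×4 + 6×3 + 4×2 + 5×1 + 4×2 = 55
Proposal E: 4×1 + 6×2 + 4×5 + 5×2 + 4×4 = 62

Proposal C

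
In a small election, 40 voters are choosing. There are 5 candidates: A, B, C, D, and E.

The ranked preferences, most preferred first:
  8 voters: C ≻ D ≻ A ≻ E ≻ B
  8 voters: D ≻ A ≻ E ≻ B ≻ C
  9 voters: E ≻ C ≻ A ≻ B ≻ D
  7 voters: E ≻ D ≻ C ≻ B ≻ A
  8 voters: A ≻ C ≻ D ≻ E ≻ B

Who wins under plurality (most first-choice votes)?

E

First-place votes: A 8, B 0, C 8, D 8, E 16.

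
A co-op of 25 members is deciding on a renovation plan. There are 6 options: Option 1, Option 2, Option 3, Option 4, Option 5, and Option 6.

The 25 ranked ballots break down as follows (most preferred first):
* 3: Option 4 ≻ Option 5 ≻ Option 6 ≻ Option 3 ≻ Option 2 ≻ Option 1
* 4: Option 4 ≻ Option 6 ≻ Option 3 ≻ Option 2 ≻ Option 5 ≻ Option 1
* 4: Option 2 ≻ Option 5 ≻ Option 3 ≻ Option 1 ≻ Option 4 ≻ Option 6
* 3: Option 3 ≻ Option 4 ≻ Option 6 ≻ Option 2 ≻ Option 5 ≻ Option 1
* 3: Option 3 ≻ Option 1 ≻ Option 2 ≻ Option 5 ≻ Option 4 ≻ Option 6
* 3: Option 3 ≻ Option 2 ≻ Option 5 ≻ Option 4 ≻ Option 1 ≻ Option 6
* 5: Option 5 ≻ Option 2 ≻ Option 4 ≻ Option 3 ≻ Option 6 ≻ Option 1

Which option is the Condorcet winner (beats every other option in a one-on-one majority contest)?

Option 3 vs Option 1: 25–0
Option 3 vs Option 2: 16–9
Option 3 vs Option 4: 13–12
Option 3 vs Option 5: 13–12
Option 3 vs Option 6: 18–7
Option 3 beats every other option.

Option 3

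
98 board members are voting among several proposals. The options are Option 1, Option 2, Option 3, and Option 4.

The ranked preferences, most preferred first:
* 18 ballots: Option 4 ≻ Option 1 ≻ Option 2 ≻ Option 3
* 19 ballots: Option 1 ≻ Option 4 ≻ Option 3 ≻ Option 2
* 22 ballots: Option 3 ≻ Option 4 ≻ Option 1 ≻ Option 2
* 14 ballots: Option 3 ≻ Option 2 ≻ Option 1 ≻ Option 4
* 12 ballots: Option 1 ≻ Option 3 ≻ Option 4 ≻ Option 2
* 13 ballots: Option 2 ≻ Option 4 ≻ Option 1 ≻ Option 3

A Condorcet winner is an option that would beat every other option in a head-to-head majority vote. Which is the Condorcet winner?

Option 4 vs Option 1: 53–45
Option 4 vs Option 2: 71–27
Option 4 vs Option 3: 50–48
Option 4 beats every other option.

Option 4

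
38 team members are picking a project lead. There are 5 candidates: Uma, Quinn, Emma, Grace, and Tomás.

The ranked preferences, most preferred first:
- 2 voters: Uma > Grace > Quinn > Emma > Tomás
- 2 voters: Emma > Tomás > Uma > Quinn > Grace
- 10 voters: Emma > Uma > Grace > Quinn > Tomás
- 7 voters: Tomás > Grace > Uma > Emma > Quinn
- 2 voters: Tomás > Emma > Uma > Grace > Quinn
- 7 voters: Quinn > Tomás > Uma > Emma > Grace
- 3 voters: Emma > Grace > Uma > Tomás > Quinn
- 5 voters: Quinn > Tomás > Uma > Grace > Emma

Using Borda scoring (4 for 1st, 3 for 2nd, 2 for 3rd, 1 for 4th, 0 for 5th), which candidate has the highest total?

Uma

Uma: 2×4 + 2×2 + 10×3 + 7×2 + 2×2 + 7×2 + 3×2 + 5×2 = 90
Quinn: 2×2 + 2×1 + 10×1 + 7×0 + 2×0 + 7×4 + 3×0 + 5×4 = 64
Emma: 2×1 + 2×4 + 10×4 + 7×1 + 2×3 + 7×1 + 3×4 + 5×0 = 82
Grace: 2×3 + 2×0 + 10×2 + 7×3 + 2×1 + 7×0 + 3×3 + 5×1 = 63
Tomás: 2×0 + 2×3 + 10×0 + 7×4 + 2×4 + 7×3 + 3×1 + 5×3 = 81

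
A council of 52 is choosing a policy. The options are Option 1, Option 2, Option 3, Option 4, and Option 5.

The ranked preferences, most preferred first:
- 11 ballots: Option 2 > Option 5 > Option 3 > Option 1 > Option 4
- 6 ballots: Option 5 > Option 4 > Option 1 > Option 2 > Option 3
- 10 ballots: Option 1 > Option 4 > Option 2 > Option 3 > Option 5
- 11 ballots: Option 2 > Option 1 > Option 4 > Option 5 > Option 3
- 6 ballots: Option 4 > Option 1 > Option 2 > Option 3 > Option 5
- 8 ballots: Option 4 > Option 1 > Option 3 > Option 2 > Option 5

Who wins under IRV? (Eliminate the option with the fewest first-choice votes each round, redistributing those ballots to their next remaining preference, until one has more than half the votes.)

Round 1: Option 1 10, Option 2 22, Option 3 0, Option 4 14, Option 5 6. Option 3 eliminated.
Round 2: Option 1 10, Option 2 22, Option 4 14, Option 5 6. Option 5 eliminated.
Round 3: Option 1 10, Option 2 22, Option 4 20. Option 1 eliminated.
Round 4: Option 2 22, Option 4 30. Option 4 has a majority (≥27).

Option 4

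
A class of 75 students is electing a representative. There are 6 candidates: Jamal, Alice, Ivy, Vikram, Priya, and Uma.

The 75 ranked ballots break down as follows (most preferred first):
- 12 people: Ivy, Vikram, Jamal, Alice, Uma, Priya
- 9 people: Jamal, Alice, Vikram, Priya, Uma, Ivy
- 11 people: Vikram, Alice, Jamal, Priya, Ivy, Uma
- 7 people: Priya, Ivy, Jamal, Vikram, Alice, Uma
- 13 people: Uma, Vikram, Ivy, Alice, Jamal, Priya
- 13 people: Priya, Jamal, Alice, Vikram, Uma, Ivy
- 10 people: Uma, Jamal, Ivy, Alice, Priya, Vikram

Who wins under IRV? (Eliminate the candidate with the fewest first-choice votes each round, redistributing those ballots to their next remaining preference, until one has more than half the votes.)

Round 1: Jamal 9, Alice 0, Ivy 12, Vikram 11, Priya 20, Uma 23. Alice eliminated.
Round 2: Jamal 9, Ivy 12, Vikram 11, Priya 20, Uma 23. Jamal eliminated.
Round 3: Ivy 12, Vikram 20, Priya 20, Uma 23. Ivy eliminated.
Round 4: Vikram 32, Priya 20, Uma 23. Priya eliminated.
Round 5: Vikram 52, Uma 23. Vikram has a majority (≥38).

Vikram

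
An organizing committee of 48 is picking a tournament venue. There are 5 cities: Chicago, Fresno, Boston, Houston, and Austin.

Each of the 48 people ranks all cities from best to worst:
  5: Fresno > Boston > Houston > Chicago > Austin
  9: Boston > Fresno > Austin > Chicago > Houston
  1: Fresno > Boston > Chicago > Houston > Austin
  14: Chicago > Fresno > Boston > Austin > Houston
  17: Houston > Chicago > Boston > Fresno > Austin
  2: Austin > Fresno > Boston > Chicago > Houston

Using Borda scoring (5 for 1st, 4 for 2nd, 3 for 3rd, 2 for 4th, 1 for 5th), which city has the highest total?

Chicago: 5×2 + 9×2 + 1×3 + 14×5 + 17×4 + 2×2 = 173
Fresno: 5×5 + 9×4 + 1×5 + 14×4 + 17×2 + 2×4 = 164
Boston: 5×4 + 9×5 + 1×4 + 14×3 + 17×3 + 2×3 = 168
Houston: 5×3 + 9×1 + 1×2 + 14×1 + 17×5 + 2×1 = 127
Austin: 5×1 + 9×3 + 1×1 + 14×2 + 17×1 + 2×5 = 88

Chicago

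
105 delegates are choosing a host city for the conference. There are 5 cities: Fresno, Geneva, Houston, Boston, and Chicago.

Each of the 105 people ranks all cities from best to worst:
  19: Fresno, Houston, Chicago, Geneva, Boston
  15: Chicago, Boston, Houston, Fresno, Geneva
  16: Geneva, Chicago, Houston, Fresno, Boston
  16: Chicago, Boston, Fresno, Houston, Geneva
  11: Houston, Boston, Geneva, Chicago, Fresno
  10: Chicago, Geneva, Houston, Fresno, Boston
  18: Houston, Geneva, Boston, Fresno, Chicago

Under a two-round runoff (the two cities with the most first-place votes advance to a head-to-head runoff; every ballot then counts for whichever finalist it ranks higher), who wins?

Chicago

Round 1 first-place votes: Fresno 19, Geneva 16, Houston 29, Boston 0, Chicago 41. Chicago and Houston advance.
Runoff: Chicago is ranked above Houston on 57 ballots, Houston above Chicago on 48.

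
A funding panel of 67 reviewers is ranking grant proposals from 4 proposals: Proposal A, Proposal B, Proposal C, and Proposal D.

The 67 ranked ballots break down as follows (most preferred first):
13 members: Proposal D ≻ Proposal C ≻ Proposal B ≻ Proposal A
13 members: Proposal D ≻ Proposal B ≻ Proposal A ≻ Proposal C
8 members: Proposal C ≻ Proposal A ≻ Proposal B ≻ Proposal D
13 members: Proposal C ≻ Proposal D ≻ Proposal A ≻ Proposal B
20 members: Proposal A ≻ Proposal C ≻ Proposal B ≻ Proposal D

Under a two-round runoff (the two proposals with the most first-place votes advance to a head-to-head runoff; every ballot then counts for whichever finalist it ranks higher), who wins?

Round 1 first-place votes: Proposal A 20, Proposal B 0, Proposal C 21, Proposal D 26. Proposal D and Proposal C advance.
Runoff: Proposal D is ranked above Proposal C on 26 ballots, Proposal C above Proposal D on 41.

Proposal C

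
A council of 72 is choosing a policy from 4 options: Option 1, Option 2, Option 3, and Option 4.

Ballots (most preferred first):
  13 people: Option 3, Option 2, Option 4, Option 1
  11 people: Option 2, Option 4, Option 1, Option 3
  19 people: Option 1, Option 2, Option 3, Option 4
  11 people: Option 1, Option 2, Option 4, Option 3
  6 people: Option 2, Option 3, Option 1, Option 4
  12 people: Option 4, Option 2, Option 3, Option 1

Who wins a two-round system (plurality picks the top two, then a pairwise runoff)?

Round 1 first-place votes: Option 1 30, Option 2 17, Option 3 13, Option 4 12. Option 1 and Option 2 advance.
Runoff: Option 1 is ranked above Option 2 on 30 ballots, Option 2 above Option 1 on 42.

Option 2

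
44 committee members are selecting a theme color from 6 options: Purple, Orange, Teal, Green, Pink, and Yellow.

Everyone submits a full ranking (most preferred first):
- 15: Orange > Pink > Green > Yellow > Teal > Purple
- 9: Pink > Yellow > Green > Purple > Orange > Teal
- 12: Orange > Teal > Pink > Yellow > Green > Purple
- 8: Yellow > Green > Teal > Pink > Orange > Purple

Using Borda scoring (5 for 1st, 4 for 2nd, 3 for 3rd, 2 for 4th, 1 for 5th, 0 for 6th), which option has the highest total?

Pink

Purple: 15×0 + 9×2 + 12×0 + 8×0 = 18
Orange: 15×5 + 9×1 + 12×5 + 8×1 = 152
Teal: 15×1 + 9×0 + 12×4 + 8×3 = 87
Green: 15×3 + 9×3 + 12×1 + 8×4 = 116
Pink: 15×4 + 9×5 + 12×3 + 8×2 = 157
Yellow: 15×2 + 9×4 + 12×2 + 8×5 = 130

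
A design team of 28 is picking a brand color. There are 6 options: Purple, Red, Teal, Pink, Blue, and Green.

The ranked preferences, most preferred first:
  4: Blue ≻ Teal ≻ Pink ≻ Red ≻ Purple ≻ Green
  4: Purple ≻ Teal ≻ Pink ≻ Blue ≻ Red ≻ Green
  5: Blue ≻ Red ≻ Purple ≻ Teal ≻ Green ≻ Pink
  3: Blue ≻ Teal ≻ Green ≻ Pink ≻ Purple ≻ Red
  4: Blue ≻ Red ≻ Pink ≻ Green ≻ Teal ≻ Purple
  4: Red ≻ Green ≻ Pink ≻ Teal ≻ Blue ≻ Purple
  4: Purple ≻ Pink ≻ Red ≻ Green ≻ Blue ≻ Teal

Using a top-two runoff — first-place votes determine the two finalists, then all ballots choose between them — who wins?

Blue

Round 1 first-place votes: Purple 8, Red 4, Teal 0, Pink 0, Blue 16, Green 0. Blue and Purple advance.
Runoff: Blue is ranked above Purple on 20 ballots, Purple above Blue on 8.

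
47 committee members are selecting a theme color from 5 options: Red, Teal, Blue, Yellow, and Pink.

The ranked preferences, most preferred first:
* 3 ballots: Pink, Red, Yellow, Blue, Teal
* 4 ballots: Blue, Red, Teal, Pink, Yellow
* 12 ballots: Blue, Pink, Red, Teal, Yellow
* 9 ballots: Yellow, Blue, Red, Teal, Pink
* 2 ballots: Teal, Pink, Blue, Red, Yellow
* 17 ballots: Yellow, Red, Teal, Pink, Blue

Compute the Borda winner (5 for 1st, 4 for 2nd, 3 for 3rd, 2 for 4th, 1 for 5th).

Red

Red: 3×4 + 4×4 + 12×3 + 9×3 + 2×2 + 17×4 = 163
Teal: 3×1 + 4×3 + 12×2 + 9×2 + 2×5 + 17×3 = 118
Blue: 3×2 + 4×5 + 12×5 + 9×4 + 2×3 + 17×1 = 145
Yellow: 3×3 + 4×1 + 12×1 + 9×5 + 2×1 + 17×5 = 157
Pink: 3×5 + 4×2 + 12×4 + 9×1 + 2×4 + 17×2 = 122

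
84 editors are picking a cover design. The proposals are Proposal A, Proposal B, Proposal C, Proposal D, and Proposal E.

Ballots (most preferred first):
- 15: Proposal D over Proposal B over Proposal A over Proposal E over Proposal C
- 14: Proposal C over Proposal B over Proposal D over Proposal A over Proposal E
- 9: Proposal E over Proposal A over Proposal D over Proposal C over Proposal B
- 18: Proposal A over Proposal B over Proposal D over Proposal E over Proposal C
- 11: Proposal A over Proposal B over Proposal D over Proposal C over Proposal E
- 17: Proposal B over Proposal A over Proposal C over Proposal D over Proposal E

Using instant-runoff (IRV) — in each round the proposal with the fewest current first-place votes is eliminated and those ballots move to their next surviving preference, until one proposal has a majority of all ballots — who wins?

Round 1: Proposal A 29, Proposal B 17, Proposal C 14, Proposal D 15, Proposal E 9. Proposal E eliminated.
Round 2: Proposal A 38, Proposal B 17, Proposal C 14, Proposal D 15. Proposal C eliminated.
Round 3: Proposal A 38, Proposal B 31, Proposal D 15. Proposal D eliminated.
Round 4: Proposal A 38, Proposal B 46. Proposal B has a majority (≥43).

Proposal B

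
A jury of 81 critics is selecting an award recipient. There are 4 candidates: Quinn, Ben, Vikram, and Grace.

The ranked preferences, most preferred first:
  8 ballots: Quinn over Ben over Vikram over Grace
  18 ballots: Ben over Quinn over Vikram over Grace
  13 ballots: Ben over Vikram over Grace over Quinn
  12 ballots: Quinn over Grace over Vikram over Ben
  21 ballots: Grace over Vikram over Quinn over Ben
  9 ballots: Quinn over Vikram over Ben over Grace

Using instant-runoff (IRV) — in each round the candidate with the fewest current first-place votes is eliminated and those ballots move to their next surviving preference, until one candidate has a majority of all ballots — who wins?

Quinn

Round 1: Quinn 29, Ben 31, Vikram 0, Grace 21. Vikram eliminated.
Round 2: Quinn 29, Ben 31, Grace 21. Grace eliminated.
Round 3: Quinn 50, Ben 31. Quinn has a majority (≥41).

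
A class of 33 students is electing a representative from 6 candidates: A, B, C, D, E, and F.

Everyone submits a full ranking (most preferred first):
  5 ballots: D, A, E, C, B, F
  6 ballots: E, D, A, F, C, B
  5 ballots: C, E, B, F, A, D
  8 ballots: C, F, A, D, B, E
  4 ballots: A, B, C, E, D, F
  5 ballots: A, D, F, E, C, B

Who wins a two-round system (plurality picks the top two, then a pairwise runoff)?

A

Round 1 first-place votes: A 9, B 0, C 13, D 5, E 6, F 0. C and A advance.
Runoff: C is ranked above A on 13 ballots, A above C on 20.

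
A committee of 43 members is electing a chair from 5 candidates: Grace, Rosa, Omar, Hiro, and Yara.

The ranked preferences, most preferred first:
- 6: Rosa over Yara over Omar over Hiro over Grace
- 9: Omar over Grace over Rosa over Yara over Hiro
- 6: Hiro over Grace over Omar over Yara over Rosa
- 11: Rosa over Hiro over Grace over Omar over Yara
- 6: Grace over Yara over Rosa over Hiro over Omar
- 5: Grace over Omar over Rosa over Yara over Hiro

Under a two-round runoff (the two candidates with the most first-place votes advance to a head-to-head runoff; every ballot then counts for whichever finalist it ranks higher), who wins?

Grace

Round 1 first-place votes: Grace 11, Rosa 17, Omar 9, Hiro 6, Yara 0. Rosa and Grace advance.
Runoff: Rosa is ranked above Grace on 17 ballots, Grace above Rosa on 26.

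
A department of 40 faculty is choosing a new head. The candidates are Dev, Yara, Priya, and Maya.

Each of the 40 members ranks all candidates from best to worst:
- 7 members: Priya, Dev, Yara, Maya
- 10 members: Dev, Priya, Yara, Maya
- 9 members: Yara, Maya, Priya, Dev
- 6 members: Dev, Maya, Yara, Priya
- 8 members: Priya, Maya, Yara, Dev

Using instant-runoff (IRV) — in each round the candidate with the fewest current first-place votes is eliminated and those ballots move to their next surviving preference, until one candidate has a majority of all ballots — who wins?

Round 1: Dev 16, Yara 9, Priya 15, Maya 0. Maya eliminated.
Round 2: Dev 16, Yara 9, Priya 15. Yara eliminated.
Round 3: Dev 16, Priya 24. Priya has a majority (≥21).

Priya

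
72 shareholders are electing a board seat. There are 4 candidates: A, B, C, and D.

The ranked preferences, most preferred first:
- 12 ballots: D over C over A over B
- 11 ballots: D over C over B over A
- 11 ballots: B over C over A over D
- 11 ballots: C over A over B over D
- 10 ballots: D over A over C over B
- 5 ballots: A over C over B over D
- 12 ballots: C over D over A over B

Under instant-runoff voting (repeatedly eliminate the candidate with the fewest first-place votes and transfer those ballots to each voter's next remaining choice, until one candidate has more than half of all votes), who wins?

Round 1: A 5, B 11, C 23, D 33. A eliminated.
Round 2: B 11, C 28, D 33. B eliminated.
Round 3: C 39, D 33. C has a majority (≥37).

C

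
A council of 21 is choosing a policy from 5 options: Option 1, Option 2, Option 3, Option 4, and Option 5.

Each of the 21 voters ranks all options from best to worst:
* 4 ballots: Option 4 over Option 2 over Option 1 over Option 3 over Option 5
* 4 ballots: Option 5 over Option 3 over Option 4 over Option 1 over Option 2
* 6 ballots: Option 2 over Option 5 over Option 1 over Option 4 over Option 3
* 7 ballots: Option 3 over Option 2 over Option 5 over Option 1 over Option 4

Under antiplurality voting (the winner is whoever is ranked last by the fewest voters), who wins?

Option 1

Last-place votes: Option 1 0, Option 2 4, Option 3 6, Option 4 7, Option 5 4.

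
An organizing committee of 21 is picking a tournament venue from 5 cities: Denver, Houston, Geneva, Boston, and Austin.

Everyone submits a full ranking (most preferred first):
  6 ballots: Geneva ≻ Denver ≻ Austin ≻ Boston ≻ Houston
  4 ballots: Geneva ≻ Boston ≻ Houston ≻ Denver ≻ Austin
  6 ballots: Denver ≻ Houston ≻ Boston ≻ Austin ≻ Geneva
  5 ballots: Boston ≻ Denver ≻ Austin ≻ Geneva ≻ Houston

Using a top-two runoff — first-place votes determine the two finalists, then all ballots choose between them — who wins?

Denver

Round 1 first-place votes: Denver 6, Houston 0, Geneva 10, Boston 5, Austin 0. Geneva and Denver advance.
Runoff: Geneva is ranked above Denver on 10 ballots, Denver above Geneva on 11.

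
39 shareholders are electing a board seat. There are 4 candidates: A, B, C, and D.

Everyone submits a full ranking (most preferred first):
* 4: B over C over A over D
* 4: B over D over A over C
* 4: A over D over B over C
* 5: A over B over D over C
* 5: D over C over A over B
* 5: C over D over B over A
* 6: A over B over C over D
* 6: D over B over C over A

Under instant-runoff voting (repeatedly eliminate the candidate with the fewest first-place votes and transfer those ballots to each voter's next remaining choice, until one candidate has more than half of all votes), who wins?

D

Round 1: A 15, B 8, C 5, D 11. C eliminated.
Round 2: A 15, B 8, D 16. B eliminated.
Round 3: A 19, D 20. D has a majority (≥20).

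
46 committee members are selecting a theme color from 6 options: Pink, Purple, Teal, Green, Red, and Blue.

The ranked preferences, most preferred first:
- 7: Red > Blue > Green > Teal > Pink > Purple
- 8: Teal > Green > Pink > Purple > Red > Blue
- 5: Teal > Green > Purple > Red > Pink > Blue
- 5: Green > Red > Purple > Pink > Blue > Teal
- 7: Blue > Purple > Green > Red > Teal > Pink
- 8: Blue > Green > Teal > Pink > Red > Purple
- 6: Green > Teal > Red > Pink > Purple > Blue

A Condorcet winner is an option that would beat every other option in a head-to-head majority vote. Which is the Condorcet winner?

Green

Green vs Pink: 46–0
Green vs Purple: 39–7
Green vs Teal: 33–13
Green vs Red: 39–7
Green vs Blue: 24–22
Green beats every other option.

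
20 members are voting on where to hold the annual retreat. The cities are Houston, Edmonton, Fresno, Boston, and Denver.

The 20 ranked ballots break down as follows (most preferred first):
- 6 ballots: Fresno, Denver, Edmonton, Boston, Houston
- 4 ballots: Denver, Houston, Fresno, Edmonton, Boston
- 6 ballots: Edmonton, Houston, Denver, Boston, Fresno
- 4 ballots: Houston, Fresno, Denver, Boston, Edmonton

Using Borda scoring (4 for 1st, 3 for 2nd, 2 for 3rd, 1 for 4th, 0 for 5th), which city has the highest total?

Denver

Houston: 6×0 + 4×3 + 6×3 + 4×4 = 46
Edmonton: 6×2 + 4×1 + 6×4 + 4×0 = 40
Fresno: 6×4 + 4×2 + 6×0 + 4×3 = 44
Boston: 6×1 + 4×0 + 6×1 + 4×1 = 16
Denver: 6×3 + 4×4 + 6×2 + 4×2 = 54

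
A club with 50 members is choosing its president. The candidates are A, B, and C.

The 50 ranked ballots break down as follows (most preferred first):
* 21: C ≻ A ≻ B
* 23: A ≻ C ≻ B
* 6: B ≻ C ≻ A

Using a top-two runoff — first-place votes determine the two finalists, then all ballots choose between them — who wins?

Round 1 first-place votes: A 23, B 6, C 21. A and C advance.
Runoff: A is ranked above C on 23 ballots, C above A on 27.

C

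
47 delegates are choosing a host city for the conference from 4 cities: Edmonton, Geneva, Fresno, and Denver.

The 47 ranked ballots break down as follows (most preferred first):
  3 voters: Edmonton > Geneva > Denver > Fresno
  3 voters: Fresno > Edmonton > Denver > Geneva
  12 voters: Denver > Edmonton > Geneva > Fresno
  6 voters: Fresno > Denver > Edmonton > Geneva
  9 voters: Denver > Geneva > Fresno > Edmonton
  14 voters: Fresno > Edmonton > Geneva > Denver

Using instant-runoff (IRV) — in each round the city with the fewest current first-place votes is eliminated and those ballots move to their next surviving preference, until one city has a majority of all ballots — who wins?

Round 1: Edmonton 3, Geneva 0, Fresno 23, Denver 21. Geneva eliminated.
Round 2: Edmonton 3, Fresno 23, Denver 21. Edmonton eliminated.
Round 3: Fresno 23, Denver 24. Denver has a majority (≥24).

Denver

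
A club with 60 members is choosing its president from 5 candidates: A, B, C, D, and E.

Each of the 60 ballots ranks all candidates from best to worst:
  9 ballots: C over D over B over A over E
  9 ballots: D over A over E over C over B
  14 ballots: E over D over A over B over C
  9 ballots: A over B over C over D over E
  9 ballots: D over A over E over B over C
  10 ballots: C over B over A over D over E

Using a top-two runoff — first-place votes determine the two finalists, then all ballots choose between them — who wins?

Round 1 first-place votes: A 9, B 0, C 19, D 18, E 14. C and D advance.
Runoff: C is ranked above D on 28 ballots, D above C on 32.

D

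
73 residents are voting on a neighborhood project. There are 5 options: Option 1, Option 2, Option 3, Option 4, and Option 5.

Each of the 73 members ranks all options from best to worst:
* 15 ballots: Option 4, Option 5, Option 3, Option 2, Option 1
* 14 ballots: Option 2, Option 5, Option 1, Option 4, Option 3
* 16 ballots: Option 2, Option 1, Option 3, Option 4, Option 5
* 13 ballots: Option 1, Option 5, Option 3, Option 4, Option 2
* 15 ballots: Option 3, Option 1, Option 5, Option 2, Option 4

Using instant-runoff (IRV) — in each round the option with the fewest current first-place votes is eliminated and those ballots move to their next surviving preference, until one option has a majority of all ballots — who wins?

Round 1: Option 1 13, Option 2 30, Option 3 15, Option 4 15, Option 5 0. Option 5 eliminated.
Round 2: Option 1 13, Option 2 30, Option 3 15, Option 4 15. Option 1 eliminated.
Round 3: Option 2 30, Option 3 28, Option 4 15. Option 4 eliminated.
Round 4: Option 2 30, Option 3 43. Option 3 has a majority (≥37).

Option 3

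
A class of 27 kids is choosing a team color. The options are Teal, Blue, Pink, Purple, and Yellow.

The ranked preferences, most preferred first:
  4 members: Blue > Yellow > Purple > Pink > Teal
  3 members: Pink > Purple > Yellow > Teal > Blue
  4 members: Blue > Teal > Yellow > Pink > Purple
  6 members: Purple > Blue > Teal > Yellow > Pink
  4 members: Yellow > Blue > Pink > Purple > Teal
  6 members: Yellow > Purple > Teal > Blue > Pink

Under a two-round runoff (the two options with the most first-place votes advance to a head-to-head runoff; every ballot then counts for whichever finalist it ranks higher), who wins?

Round 1 first-place votes: Teal 0, Blue 8, Pink 3, Purple 6, Yellow 10. Yellow and Blue advance.
Runoff: Yellow is ranked above Blue on 13 ballots, Blue above Yellow on 14.

Blue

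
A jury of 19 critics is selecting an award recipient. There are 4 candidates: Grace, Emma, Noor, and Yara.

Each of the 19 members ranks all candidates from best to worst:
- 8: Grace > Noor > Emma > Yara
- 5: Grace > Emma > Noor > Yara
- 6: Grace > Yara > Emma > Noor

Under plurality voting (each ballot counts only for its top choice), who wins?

First-place votes: Grace 19, Emma 0, Noor 0, Yara 0.

Grace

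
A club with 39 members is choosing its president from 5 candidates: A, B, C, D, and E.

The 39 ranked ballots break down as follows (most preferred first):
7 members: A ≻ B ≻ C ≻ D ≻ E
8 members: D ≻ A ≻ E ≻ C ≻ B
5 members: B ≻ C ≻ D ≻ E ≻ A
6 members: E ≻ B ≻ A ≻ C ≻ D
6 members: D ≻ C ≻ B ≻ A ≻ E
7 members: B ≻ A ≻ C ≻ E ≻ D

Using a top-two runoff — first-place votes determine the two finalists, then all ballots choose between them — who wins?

Round 1 first-place votes: A 7, B 12, C 0, D 14, E 6. D and B advance.
Runoff: D is ranked above B on 14 ballots, B above D on 25.

B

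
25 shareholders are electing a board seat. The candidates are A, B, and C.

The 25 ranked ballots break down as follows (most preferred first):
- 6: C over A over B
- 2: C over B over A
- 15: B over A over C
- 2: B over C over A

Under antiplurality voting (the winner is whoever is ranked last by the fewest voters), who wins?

Last-place votes: A 4, B 6, C 15.

A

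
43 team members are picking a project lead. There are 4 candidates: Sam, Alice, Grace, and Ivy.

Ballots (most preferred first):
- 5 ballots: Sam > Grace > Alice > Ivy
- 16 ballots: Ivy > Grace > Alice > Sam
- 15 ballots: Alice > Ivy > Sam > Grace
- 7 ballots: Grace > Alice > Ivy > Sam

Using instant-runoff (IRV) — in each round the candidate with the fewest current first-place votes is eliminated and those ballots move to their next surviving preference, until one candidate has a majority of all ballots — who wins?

Round 1: Sam 5, Alice 15, Grace 7, Ivy 16. Sam eliminated.
Round 2: Alice 15, Grace 12, Ivy 16. Grace eliminated.
Round 3: Alice 27, Ivy 16. Alice has a majority (≥22).

Alice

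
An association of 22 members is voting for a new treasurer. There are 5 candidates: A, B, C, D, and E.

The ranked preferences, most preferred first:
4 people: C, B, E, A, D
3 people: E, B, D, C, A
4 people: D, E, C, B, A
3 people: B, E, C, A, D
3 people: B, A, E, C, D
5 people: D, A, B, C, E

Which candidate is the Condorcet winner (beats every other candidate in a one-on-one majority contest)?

B vs A: 17–5
B vs C: 14–8
B vs D: 13–9
B vs E: 15–7
B beats every other candidate.

B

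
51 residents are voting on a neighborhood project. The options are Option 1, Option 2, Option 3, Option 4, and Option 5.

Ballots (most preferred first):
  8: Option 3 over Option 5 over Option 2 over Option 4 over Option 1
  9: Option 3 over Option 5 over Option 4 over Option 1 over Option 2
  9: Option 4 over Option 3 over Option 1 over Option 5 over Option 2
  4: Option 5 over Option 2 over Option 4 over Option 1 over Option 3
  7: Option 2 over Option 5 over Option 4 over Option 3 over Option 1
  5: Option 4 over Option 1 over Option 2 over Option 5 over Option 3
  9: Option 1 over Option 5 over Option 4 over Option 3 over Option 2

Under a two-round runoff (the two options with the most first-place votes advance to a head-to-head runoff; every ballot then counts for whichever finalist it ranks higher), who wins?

Round 1 first-place votes: Option 1 9, Option 2 7, Option 3 17, Option 4 14, Option 5 4. Option 3 and Option 4 advance.
Runoff: Option 3 is ranked above Option 4 on 17 ballots, Option 4 above Option 3 on 34.

Option 4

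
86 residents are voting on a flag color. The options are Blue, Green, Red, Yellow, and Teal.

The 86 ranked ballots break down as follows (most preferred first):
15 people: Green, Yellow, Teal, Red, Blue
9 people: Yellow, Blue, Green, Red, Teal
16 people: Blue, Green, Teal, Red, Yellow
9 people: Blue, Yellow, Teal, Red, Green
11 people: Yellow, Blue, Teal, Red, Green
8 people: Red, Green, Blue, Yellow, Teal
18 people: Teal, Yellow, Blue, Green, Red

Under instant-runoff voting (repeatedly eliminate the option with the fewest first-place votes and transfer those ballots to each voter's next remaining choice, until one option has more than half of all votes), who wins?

Round 1: Blue 25, Green 15, Red 8, Yellow 20, Teal 18. Red eliminated.
Round 2: Blue 25, Green 23, Yellow 20, Teal 18. Teal eliminated.
Round 3: Blue 25, Green 23, Yellow 38. Green eliminated.
Round 4: Blue 33, Yellow 53. Yellow has a majority (≥44).

Yellow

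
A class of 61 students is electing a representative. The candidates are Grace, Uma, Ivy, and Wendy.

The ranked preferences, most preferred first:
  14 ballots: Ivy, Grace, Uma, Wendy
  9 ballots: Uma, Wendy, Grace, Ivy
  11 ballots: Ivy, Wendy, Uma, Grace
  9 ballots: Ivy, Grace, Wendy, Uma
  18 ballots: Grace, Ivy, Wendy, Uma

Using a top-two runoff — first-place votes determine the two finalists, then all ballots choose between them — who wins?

Round 1 first-place votes: Grace 18, Uma 9, Ivy 34, Wendy 0. Ivy and Grace advance.
Runoff: Ivy is ranked above Grace on 34 ballots, Grace above Ivy on 27.

Ivy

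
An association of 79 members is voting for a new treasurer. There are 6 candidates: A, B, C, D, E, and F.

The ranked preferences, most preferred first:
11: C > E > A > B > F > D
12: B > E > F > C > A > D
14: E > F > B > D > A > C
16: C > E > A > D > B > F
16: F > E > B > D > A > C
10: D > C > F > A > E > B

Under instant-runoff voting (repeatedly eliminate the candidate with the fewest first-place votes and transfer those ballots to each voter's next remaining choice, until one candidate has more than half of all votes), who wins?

Round 1: A 0, B 12, C 27, D 10, E 14, F 16. A eliminated.
Round 2: B 12, C 27, D 10, E 14, F 16. D eliminated.
Round 3: B 12, C 37, E 14, F 16. B eliminated.
Round 4: C 37, E 26, F 16. F eliminated.
Round 5: C 37, E 42. E has a majority (≥40).

E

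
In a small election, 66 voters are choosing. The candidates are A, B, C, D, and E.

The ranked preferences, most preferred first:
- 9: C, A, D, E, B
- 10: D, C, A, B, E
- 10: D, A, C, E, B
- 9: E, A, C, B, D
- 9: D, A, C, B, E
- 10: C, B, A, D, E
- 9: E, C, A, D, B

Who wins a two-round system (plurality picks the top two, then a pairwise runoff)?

Round 1 first-place votes: A 0, B 0, C 19, D 29, E 18. D and C advance.
Runoff: D is ranked above C on 29 ballots, C above D on 37.

C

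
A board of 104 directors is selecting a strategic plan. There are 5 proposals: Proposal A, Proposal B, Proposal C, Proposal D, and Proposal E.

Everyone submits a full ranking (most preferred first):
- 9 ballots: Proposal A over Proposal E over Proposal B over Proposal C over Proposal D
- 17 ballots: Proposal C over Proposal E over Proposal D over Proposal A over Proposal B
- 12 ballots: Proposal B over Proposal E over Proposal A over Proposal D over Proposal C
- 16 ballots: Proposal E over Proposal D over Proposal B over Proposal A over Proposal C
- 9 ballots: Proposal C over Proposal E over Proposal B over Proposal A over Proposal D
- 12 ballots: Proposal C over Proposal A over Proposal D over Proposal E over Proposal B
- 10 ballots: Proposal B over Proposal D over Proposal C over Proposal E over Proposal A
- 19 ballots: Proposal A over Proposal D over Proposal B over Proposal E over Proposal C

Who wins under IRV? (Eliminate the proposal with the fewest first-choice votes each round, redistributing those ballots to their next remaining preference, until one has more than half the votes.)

Round 1: Proposal A 28, Proposal B 22, Proposal C 38, Proposal D 0, Proposal E 16. Proposal D eliminated.
Round 2: Proposal A 28, Proposal B 22, Proposal C 38, Proposal E 16. Proposal E eliminated.
Round 3: Proposal A 28, Proposal B 38, Proposal C 38. Proposal A eliminated.
Round 4: Proposal B 66, Proposal C 38. Proposal B has a majority (≥53).

Proposal B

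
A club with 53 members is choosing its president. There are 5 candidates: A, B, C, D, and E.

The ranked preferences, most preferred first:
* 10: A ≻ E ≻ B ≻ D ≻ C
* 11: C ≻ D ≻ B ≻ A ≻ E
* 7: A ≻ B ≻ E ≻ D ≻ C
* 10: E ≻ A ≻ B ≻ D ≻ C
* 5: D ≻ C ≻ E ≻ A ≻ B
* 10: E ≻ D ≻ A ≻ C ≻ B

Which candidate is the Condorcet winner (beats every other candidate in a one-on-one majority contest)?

A vs B: 42–11
A vs C: 37–16
A vs D: 27–26
A vs E: 28–25
A beats every other candidate.

A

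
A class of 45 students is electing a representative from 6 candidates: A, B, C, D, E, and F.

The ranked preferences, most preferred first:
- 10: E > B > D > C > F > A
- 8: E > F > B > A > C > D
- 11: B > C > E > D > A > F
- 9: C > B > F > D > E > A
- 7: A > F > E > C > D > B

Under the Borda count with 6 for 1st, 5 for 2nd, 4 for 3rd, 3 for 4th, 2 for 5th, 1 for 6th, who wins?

A: 10×1 + 8×3 + 11×2 + 9×1 + 7×6 = 107
B: 10×5 + 8×4 + 11×6 + 9×5 + 7×1 = 200
C: 10×3 + 8×2 + 11×5 + 9×6 + 7×3 = 176
D: 10×4 + 8×1 + 11×3 + 9×3 + 7×2 = 122
E: 10×6 + 8×6 + 11×4 + 9×2 + 7×4 = 198
F: 10×2 + 8×5 + 11×1 + 9×4 + 7×5 = 142

B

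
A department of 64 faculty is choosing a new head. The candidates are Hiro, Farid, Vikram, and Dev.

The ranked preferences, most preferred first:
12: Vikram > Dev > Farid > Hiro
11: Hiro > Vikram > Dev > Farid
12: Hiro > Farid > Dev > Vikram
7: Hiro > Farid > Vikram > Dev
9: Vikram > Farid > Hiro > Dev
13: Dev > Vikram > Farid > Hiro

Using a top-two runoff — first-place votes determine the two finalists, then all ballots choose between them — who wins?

Round 1 first-place votes: Hiro 30, Farid 0, Vikram 21, Dev 13. Hiro and Vikram advance.
Runoff: Hiro is ranked above Vikram on 30 ballots, Vikram above Hiro on 34.

Vikram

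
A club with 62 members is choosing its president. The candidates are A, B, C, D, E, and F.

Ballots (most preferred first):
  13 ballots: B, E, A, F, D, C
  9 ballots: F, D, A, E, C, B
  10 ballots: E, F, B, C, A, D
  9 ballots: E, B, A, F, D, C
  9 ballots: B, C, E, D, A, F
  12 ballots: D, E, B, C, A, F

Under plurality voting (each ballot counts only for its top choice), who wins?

B

First-place votes: A 0, B 22, C 0, D 12, E 19, F 9.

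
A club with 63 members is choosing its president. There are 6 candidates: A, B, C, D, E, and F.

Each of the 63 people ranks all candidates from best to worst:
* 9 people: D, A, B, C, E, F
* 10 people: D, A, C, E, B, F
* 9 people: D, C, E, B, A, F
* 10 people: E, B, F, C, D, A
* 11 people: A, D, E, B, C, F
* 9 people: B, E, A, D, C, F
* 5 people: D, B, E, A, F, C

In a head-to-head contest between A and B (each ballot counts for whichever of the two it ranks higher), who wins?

A is ranked above B on 30 ballots; B above A on 33.

B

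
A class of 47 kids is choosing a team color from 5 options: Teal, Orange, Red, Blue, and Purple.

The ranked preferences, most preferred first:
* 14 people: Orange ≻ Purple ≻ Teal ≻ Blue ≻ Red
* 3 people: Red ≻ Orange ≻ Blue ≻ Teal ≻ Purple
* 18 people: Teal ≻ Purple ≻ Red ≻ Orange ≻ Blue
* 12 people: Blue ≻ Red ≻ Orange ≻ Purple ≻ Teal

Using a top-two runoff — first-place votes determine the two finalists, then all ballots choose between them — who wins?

Orange

Round 1 first-place votes: Teal 18, Orange 14, Red 3, Blue 12, Purple 0. Teal and Orange advance.
Runoff: Teal is ranked above Orange on 18 ballots, Orange above Teal on 29.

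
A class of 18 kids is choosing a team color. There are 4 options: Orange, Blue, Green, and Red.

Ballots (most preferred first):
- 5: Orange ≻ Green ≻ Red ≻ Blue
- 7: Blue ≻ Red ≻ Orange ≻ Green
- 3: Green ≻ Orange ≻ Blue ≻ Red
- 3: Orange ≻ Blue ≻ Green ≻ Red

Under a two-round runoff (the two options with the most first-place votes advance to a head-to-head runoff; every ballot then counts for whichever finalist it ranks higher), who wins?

Round 1 first-place votes: Orange 8, Blue 7, Green 3, Red 0. Orange and Blue advance.
Runoff: Orange is ranked above Blue on 11 ballots, Blue above Orange on 7.

Orange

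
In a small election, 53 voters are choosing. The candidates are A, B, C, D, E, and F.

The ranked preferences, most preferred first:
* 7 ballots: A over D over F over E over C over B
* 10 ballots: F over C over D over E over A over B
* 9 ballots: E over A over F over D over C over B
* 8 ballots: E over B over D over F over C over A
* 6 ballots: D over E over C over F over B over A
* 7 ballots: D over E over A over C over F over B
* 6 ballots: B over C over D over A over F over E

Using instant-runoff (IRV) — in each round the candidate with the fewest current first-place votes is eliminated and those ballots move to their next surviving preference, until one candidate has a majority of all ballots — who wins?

D

Round 1: A 7, B 6, C 0, D 13, E 17, F 10. C eliminated.
Round 2: A 7, B 6, D 13, E 17, F 10. B eliminated.
Round 3: A 7, D 19, E 17, F 10. A eliminated.
Round 4: D 26, E 17, F 10. F eliminated.
Round 5: D 36, E 17. D has a majority (≥27).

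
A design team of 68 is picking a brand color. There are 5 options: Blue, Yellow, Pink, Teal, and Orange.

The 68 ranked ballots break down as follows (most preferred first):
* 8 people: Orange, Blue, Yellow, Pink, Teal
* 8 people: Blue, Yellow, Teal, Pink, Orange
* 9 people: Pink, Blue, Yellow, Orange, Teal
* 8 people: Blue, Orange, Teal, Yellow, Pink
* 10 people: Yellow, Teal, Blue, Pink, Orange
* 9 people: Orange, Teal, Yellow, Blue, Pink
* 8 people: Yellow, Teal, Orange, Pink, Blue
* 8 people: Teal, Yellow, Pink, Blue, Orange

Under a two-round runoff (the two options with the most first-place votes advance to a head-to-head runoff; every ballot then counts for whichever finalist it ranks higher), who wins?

Round 1 first-place votes: Blue 16, Yellow 18, Pink 9, Teal 8, Orange 17. Yellow and Orange advance.
Runoff: Yellow is ranked above Orange on 43 ballots, Orange above Yellow on 25.

Yellow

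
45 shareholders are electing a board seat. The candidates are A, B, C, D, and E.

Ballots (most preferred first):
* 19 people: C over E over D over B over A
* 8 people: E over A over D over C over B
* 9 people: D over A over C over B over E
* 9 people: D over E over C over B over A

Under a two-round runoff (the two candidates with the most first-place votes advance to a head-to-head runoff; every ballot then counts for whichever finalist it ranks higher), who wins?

Round 1 first-place votes: A 0, B 0, C 19, D 18, E 8. C and D advance.
Runoff: C is ranked above D on 19 ballots, D above C on 26.

D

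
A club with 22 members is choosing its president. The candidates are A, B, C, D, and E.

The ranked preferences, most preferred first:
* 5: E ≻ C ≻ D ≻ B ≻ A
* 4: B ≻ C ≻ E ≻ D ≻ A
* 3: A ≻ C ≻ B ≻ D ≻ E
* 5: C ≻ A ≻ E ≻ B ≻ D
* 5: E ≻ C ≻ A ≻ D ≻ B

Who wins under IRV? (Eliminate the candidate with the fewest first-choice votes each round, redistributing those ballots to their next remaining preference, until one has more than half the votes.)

Round 1: A 3, B 4, C 5, D 0, E 10. D eliminated.
Round 2: A 3, B 4, C 5, E 10. A eliminated.
Round 3: B 4, C 8, E 10. B eliminated.
Round 4: C 12, E 10. C has a majority (≥12).

C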